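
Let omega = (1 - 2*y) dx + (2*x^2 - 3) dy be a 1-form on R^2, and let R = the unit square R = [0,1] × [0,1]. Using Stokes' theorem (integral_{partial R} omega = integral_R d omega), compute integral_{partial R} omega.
integral_(partial R) omega = 4

Stokes: integral_partial_R omega = integral_R d omega with d omega = (∂Q/∂x - ∂P/∂y) dx ∧ dy.
  ∂Q/∂x = 4*x
  ∂P/∂y = -2
  integrand = ∂Q/∂x - ∂P/∂y = 4*x + 2.
Integrating over R: integral_0^1 integral_0^1 (4*x + 2) dx dy = 4.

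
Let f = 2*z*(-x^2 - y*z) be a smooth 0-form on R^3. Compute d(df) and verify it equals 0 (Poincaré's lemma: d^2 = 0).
d(df) = 0

Step 1: df = sum_i (∂f/∂x_i) dx_i = (-4*x*z) dx + (-2*z^2) dy + (-2*x^2 - 4*y*z) dz.
Step 2: Apply d again. Using the 1-form formula, the coefficient of dx ∧ dy in d(df) is ∂^2 f/∂x ∂y - ∂^2 f/∂y ∂x = (0) - (0) = 0 (equality of mixed partials for smooth f).
Similarly for dx ∧ dz and dy ∧ dz — all coefficients vanish. So d(df) = 0.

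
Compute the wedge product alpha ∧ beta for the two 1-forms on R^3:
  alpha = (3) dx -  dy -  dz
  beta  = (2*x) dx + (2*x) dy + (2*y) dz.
alpha ∧ beta = (8*x) dx ∧ dy + (2*x + 6*y) dx ∧ dz + (2*x - 2*y) dy ∧ dz

Distribute the wedge, using dx_i ∧ dx_j = -dx_j ∧ dx_i and dx_i ∧ dx_i = 0. For each pair (i, j) with i < j, the coefficient of dx_i ∧ dx_j in alpha ∧ beta is (alpha_i * beta_j - alpha_j * beta_i). Collecting: alpha ∧ beta = (8*x) dx ∧ dy + (2*x + 6*y) dx ∧ dz + (2*x - 2*y) dy ∧ dz.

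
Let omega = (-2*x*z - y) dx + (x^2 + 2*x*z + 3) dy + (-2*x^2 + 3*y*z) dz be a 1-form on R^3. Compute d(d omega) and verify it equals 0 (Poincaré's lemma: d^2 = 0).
d(d omega) = 0

Step 1: d omega = sum_{i<j} (∂f_j/∂x_i - ∂f_i/∂x_j) dx_i ∧ dx_j:
  coeff of dx ∧ dy: 2*x + 2*z + 1
  coeff of dx ∧ dz: -2*x
  coeff of dy ∧ dz: -2*x + 3*z
Step 2: Apply d again to each 2-form coefficient. The only possible 3-form in R^3 is dx ∧ dy ∧ dz, with coefficient
  ∂(coeff of dy∧dz)/∂x - ∂(coeff of dx∧dz)/∂y + ∂(coeff of dx∧dy)/∂z
  = ∂/∂x (-2*x + 3*z) - ∂/∂y (-2*x) + ∂/∂z (2*x + 2*z + 1).
Each of these terms simplifies to sums of mixed partials that cancel in pairs. The result is 0 (by equality of mixed partials for smooth functions — Schwarz / Clairaut).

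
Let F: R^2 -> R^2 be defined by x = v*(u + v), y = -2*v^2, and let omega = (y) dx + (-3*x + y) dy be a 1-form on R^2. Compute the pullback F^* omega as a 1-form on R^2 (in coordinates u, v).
F^* omega = (-2*v^3) du + (v^2*(10*u + 16*v)) dv

Using F^*(f dg) = (f ∘ F) d(g ∘ F), substitute each coordinate x_i by F_i(u, v) in f_i, and replace dx_i by d F_i = (∂F_i/∂u) du + (∂F_i/∂v) dv.
  For the x component: f_1(F) = -2*v^2; d F_1 = (v) du + (u + 2*v) dv
  For the y component: f_2(F) = v*(-3*u - 5*v); d F_2 = (0) du + (-4*v) dv
Combining and collecting du, dv coefficients:
  coeff of du: -2*v^3
  coeff of dv: v^2*(10*u + 16*v)
F^* omega = (-2*v^3) du + (v^2*(10*u + 16*v)) dv.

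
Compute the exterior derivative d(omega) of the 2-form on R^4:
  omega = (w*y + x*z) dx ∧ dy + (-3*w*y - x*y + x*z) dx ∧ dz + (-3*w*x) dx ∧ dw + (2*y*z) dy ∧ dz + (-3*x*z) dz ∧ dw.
d(omega) = (3*w + 2*x) dx ∧ dy ∧ dz + (y) dx ∧ dy ∧ dw + (-3*y - 3*z) dx ∧ dz ∧ dw

For a 2-form omega = sum_{i<j} g_{ij} dx_i ∧ dx_j, the exterior derivative is
  d(omega) = sum_{i<j} d(g_{ij}) ∧ dx_i ∧ dx_j = sum_{i<j, k} (∂g_{ij}/∂x_k) dx_k ∧ dx_i ∧ dx_j.
Expand each term, using dx_k ∧ dx_i ∧ dx_j = sgn(permutation) dx_{(a)} ∧ dx_{(b)} ∧ dx_{(c)} with (a < b < c) sorted:
  d(w*y + x*z) includes (∂/∂z)(w*y + x*z) dz = (x) dz, which multiplied by dx ∧ dy gives (x) dx ∧ dy ∧ dz
  d(w*y + x*z) includes (∂/∂w)(w*y + x*z) dw = (y) dw, which multiplied by dx ∧ dy gives (y) dx ∧ dy ∧ dw
  d(-3*w*y - x*y + x*z) includes (∂/∂y)(-3*w*y - x*y + x*z) dy = (-3*w - x) dy, which multiplied by dx ∧ dz gives (3*w + x) dx ∧ dy ∧ dz
  d(-3*w*y - x*y + x*z) includes (∂/∂w)(-3*w*y - x*y + x*z) dw = (-3*y) dw, which multiplied by dx ∧ dz gives (-3*y) dx ∧ dz ∧ dw
  d(-3*x*z) includes (∂/∂x)(-3*x*z) dx = (-3*z) dx, which multiplied by dz ∧ dw gives (-3*z) dx ∧ dz ∧ dw
Collecting like 3-forms: d(omega) = (3*w + 2*x) dx ∧ dy ∧ dz + (y) dx ∧ dy ∧ dw + (-3*y - 3*z) dx ∧ dz ∧ dw.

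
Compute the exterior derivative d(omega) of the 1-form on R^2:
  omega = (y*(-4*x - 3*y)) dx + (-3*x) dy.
d(omega) = (4*x + 6*y - 3) dx ∧ dy

For a 1-form omega = sum_i f_i dx_i, the exterior derivative is
  d(omega) = sum_{i < j} (∂f_j/∂x_i - ∂f_i/∂x_j) dx_i ∧ dx_j.
  coefficient of dx ∧ dy: ∂f_2/∂x - ∂f_1/∂y = ∂(-3*x)/∂x - ∂(y*(-4*x - 3*y))/∂y = 4*x + 6*y - 3
Assembling: d(omega) = (4*x + 6*y - 3) dx ∧ dy.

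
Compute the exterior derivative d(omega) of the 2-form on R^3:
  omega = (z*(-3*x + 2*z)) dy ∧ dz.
d(omega) = (-3*z) dx ∧ dy ∧ dz

For a 2-form omega = sum_{i<j} g_{ij} dx_i ∧ dx_j, the exterior derivative is
  d(omega) = sum_{i<j} d(g_{ij}) ∧ dx_i ∧ dx_j = sum_{i<j, k} (∂g_{ij}/∂x_k) dx_k ∧ dx_i ∧ dx_j.
Expand each term, using dx_k ∧ dx_i ∧ dx_j = sgn(permutation) dx_{(a)} ∧ dx_{(b)} ∧ dx_{(c)} with (a < b < c) sorted:
  d(z*(-3*x + 2*z)) includes (∂/∂x)(z*(-3*x + 2*z)) dx = (-3*z) dx, which multiplied by dy ∧ dz gives (-3*z) dx ∧ dy ∧ dz
Collecting like 3-forms: d(omega) = (-3*z) dx ∧ dy ∧ dz.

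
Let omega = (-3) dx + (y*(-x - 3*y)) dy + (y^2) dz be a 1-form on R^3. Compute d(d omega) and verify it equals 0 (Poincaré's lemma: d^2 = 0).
d(d omega) = 0

Step 1: d omega = sum_{i<j} (∂f_j/∂x_i - ∂f_i/∂x_j) dx_i ∧ dx_j:
  coeff of dx ∧ dy: -y
  coeff of dx ∧ dz: 0
  coeff of dy ∧ dz: 2*y
Step 2: Apply d again to each 2-form coefficient. The only possible 3-form in R^3 is dx ∧ dy ∧ dz, with coefficient
  ∂(coeff of dy∧dz)/∂x - ∂(coeff of dx∧dz)/∂y + ∂(coeff of dx∧dy)/∂z
  = ∂/∂x (2*y) - ∂/∂y (0) + ∂/∂z (-y).
Each of these terms simplifies to sums of mixed partials that cancel in pairs. The result is 0 (by equality of mixed partials for smooth functions — Schwarz / Clairaut).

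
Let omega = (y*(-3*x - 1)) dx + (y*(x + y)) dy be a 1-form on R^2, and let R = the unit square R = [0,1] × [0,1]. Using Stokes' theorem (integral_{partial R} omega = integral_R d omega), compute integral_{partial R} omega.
integral_(partial R) omega = 3

Stokes: integral_partial_R omega = integral_R d omega with d omega = (∂Q/∂x - ∂P/∂y) dx ∧ dy.
  ∂Q/∂x = y
  ∂P/∂y = -3*x - 1
  integrand = ∂Q/∂x - ∂P/∂y = 3*x + y + 1.
Integrating over R: integral_0^1 integral_0^1 (3*x + y + 1) dx dy = 3.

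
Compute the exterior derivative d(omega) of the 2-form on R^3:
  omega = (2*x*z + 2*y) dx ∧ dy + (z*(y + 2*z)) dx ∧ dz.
d(omega) = (2*x - z) dx ∧ dy ∧ dz

For a 2-form omega = sum_{i<j} g_{ij} dx_i ∧ dx_j, the exterior derivative is
  d(omega) = sum_{i<j} d(g_{ij}) ∧ dx_i ∧ dx_j = sum_{i<j, k} (∂g_{ij}/∂x_k) dx_k ∧ dx_i ∧ dx_j.
Expand each term, using dx_k ∧ dx_i ∧ dx_j = sgn(permutation) dx_{(a)} ∧ dx_{(b)} ∧ dx_{(c)} with (a < b < c) sorted:
  d(2*x*z + 2*y) includes (∂/∂z)(2*x*z + 2*y) dz = (2*x) dz, which multiplied by dx ∧ dy gives (2*x) dx ∧ dy ∧ dz
  d(z*(y + 2*z)) includes (∂/∂y)(z*(y + 2*z)) dy = (z) dy, which multiplied by dx ∧ dz gives (-z) dx ∧ dy ∧ dz
Collecting like 3-forms: d(omega) = (2*x - z) dx ∧ dy ∧ dz.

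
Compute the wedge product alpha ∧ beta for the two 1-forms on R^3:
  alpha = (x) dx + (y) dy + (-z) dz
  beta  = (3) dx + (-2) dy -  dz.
alpha ∧ beta = (-2*x - 3*y) dx ∧ dy + (-x + 3*z) dx ∧ dz + (-y - 2*z) dy ∧ dz

Distribute the wedge, using dx_i ∧ dx_j = -dx_j ∧ dx_i and dx_i ∧ dx_i = 0. For each pair (i, j) with i < j, the coefficient of dx_i ∧ dx_j in alpha ∧ beta is (alpha_i * beta_j - alpha_j * beta_i). Collecting: alpha ∧ beta = (-2*x - 3*y) dx ∧ dy + (-x + 3*z) dx ∧ dz + (-y - 2*z) dy ∧ dz.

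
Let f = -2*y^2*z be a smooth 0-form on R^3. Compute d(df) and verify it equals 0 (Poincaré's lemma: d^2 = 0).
d(df) = 0

Step 1: df = sum_i (∂f/∂x_i) dx_i = (0) dx + (-4*y*z) dy + (-2*y^2) dz.
Step 2: Apply d again. Using the 1-form formula, the coefficient of dx ∧ dy in d(df) is ∂^2 f/∂x ∂y - ∂^2 f/∂y ∂x = (0) - (0) = 0 (equality of mixed partials for smooth f).
Similarly for dx ∧ dz and dy ∧ dz — all coefficients vanish. So d(df) = 0.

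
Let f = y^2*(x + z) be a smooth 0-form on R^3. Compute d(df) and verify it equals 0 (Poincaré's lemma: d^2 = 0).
d(df) = 0

Step 1: df = sum_i (∂f/∂x_i) dx_i = (y^2) dx + (2*y*(x + z)) dy + (y^2) dz.
Step 2: Apply d again. Using the 1-form formula, the coefficient of dx ∧ dy in d(df) is ∂^2 f/∂x ∂y - ∂^2 f/∂y ∂x = (2*y) - (2*y) = 0 (equality of mixed partials for smooth f).
Similarly for dx ∧ dz and dy ∧ dz — all coefficients vanish. So d(df) = 0.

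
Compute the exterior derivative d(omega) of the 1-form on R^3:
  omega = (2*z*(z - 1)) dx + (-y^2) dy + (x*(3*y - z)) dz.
d(omega) = (3*y - 5*z + 2) dx ∧ dz + (3*x) dy ∧ dz

For a 1-form omega = sum_i f_i dx_i, the exterior derivative is
  d(omega) = sum_{i < j} (∂f_j/∂x_i - ∂f_i/∂x_j) dx_i ∧ dx_j.
  coefficient of dx ∧ dz: ∂f_3/∂x - ∂f_1/∂z = ∂(x*(3*y - z))/∂x - ∂(2*z*(z - 1))/∂z = 3*y - 5*z + 2
  coefficient of dy ∧ dz: ∂f_3/∂y - ∂f_2/∂z = ∂(x*(3*y - z))/∂y - ∂(-y^2)/∂z = 3*x
Assembling: d(omega) = (3*y - 5*z + 2) dx ∧ dz + (3*x) dy ∧ dz.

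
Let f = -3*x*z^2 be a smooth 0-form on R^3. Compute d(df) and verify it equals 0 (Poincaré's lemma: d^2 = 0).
d(df) = 0

Step 1: df = sum_i (∂f/∂x_i) dx_i = (-3*z^2) dx + (0) dy + (-6*x*z) dz.
Step 2: Apply d again. Using the 1-form formula, the coefficient of dx ∧ dy in d(df) is ∂^2 f/∂x ∂y - ∂^2 f/∂y ∂x = (0) - (0) = 0 (equality of mixed partials for smooth f).
Similarly for dx ∧ dz and dy ∧ dz — all coefficients vanish. So d(df) = 0.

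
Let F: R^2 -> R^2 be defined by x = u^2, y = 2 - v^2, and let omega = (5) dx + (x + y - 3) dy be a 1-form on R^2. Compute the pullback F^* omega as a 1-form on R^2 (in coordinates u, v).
F^* omega = (10*u) du + (2*v*(-u^2 + v^2 + 1)) dv

Using F^*(f dg) = (f ∘ F) d(g ∘ F), substitute each coordinate x_i by F_i(u, v) in f_i, and replace dx_i by d F_i = (∂F_i/∂u) du + (∂F_i/∂v) dv.
  For the x component: f_1(F) = 5; d F_1 = (2*u) du + (0) dv
  For the y component: f_2(F) = u^2 - v^2 - 1; d F_2 = (0) du + (-2*v) dv
Combining and collecting du, dv coefficients:
  coeff of du: 10*u
  coeff of dv: 2*v*(-u^2 + v^2 + 1)
F^* omega = (10*u) du + (2*v*(-u^2 + v^2 + 1)) dv.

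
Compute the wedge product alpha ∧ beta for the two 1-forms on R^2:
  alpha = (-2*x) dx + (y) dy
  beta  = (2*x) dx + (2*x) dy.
alpha ∧ beta = (-2*x*(2*x + y)) dx ∧ dy

Distribute the wedge, using dx_i ∧ dx_j = -dx_j ∧ dx_i and dx_i ∧ dx_i = 0. For each pair (i, j) with i < j, the coefficient of dx_i ∧ dx_j in alpha ∧ beta is (alpha_i * beta_j - alpha_j * beta_i). Collecting: alpha ∧ beta = (-2*x*(2*x + y)) dx ∧ dy.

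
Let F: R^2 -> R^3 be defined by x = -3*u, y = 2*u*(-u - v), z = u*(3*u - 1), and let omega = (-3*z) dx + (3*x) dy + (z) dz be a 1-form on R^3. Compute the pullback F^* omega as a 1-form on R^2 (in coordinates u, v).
F^* omega = (2*u*(9*u^2 + 27*u + 9*v - 4)) du + (18*u^2) dv

Using F^*(f dg) = (f ∘ F) d(g ∘ F), substitute each coordinate x_i by F_i(u, v) in f_i, and replace dx_i by d F_i = (∂F_i/∂u) du + (∂F_i/∂v) dv.
  For the x component: f_1(F) = 3*u*(1 - 3*u); d F_1 = (-3) du + (0) dv
  For the y component: f_2(F) = -9*u; d F_2 = (-4*u - 2*v) du + (-2*u) dv
  For the z component: f_3(F) = u*(3*u - 1); d F_3 = (6*u - 1) du + (0) dv
Combining and collecting du, dv coefficients:
  coeff of du: 2*u*(9*u^2 + 27*u + 9*v - 4)
  coeff of dv: 18*u^2
F^* omega = (2*u*(9*u^2 + 27*u + 9*v - 4)) du + (18*u^2) dv.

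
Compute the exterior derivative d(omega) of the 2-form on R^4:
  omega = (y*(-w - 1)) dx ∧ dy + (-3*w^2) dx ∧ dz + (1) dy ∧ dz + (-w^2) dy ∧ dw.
d(omega) = (-y) dx ∧ dy ∧ dw + (-6*w) dx ∧ dz ∧ dw

For a 2-form omega = sum_{i<j} g_{ij} dx_i ∧ dx_j, the exterior derivative is
  d(omega) = sum_{i<j} d(g_{ij}) ∧ dx_i ∧ dx_j = sum_{i<j, k} (∂g_{ij}/∂x_k) dx_k ∧ dx_i ∧ dx_j.
Expand each term, using dx_k ∧ dx_i ∧ dx_j = sgn(permutation) dx_{(a)} ∧ dx_{(b)} ∧ dx_{(c)} with (a < b < c) sorted:
  d(y*(-w - 1)) includes (∂/∂w)(y*(-w - 1)) dw = (-y) dw, which multiplied by dx ∧ dy gives (-y) dx ∧ dy ∧ dw
  d(-3*w^2) includes (∂/∂w)(-3*w^2) dw = (-6*w) dw, which multiplied by dx ∧ dz gives (-6*w) dx ∧ dz ∧ dw
Collecting like 3-forms: d(omega) = (-y) dx ∧ dy ∧ dw + (-6*w) dx ∧ dz ∧ dw.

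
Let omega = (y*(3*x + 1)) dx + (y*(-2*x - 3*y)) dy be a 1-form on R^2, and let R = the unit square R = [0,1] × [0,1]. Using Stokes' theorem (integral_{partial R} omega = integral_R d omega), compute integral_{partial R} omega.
integral_(partial R) omega = -7/2

Stokes: integral_partial_R omega = integral_R d omega with d omega = (∂Q/∂x - ∂P/∂y) dx ∧ dy.
  ∂Q/∂x = -2*y
  ∂P/∂y = 3*x + 1
  integrand = ∂Q/∂x - ∂P/∂y = -3*x - 2*y - 1.
Integrating over R: integral_0^1 integral_0^1 (-3*x - 2*y - 1) dx dy = -7/2.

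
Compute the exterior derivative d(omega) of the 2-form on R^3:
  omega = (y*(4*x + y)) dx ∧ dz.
d(omega) = (-4*x - 2*y) dx ∧ dy ∧ dz

For a 2-form omega = sum_{i<j} g_{ij} dx_i ∧ dx_j, the exterior derivative is
  d(omega) = sum_{i<j} d(g_{ij}) ∧ dx_i ∧ dx_j = sum_{i<j, k} (∂g_{ij}/∂x_k) dx_k ∧ dx_i ∧ dx_j.
Expand each term, using dx_k ∧ dx_i ∧ dx_j = sgn(permutation) dx_{(a)} ∧ dx_{(b)} ∧ dx_{(c)} with (a < b < c) sorted:
  d(y*(4*x + y)) includes (∂/∂y)(y*(4*x + y)) dy = (4*x + 2*y) dy, which multiplied by dx ∧ dz gives (-4*x - 2*y) dx ∧ dy ∧ dz
Collecting like 3-forms: d(omega) = (-4*x - 2*y) dx ∧ dy ∧ dz.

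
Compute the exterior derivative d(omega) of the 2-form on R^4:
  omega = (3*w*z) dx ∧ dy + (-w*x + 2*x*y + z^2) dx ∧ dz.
d(omega) = (3*w - 2*x) dx ∧ dy ∧ dz + (3*z) dx ∧ dy ∧ dw + (-x) dx ∧ dz ∧ dw

For a 2-form omega = sum_{i<j} g_{ij} dx_i ∧ dx_j, the exterior derivative is
  d(omega) = sum_{i<j} d(g_{ij}) ∧ dx_i ∧ dx_j = sum_{i<j, k} (∂g_{ij}/∂x_k) dx_k ∧ dx_i ∧ dx_j.
Expand each term, using dx_k ∧ dx_i ∧ dx_j = sgn(permutation) dx_{(a)} ∧ dx_{(b)} ∧ dx_{(c)} with (a < b < c) sorted:
  d(3*w*z) includes (∂/∂z)(3*w*z) dz = (3*w) dz, which multiplied by dx ∧ dy gives (3*w) dx ∧ dy ∧ dz
  d(3*w*z) includes (∂/∂w)(3*w*z) dw = (3*z) dw, which multiplied by dx ∧ dy gives (3*z) dx ∧ dy ∧ dw
  d(-w*x + 2*x*y + z^2) includes (∂/∂y)(-w*x + 2*x*y + z^2) dy = (2*x) dy, which multiplied by dx ∧ dz gives (-2*x) dx ∧ dy ∧ dz
  d(-w*x + 2*x*y + z^2) includes (∂/∂w)(-w*x + 2*x*y + z^2) dw = (-x) dw, which multiplied by dx ∧ dz gives (-x) dx ∧ dz ∧ dw
Collecting like 3-forms: d(omega) = (3*w - 2*x) dx ∧ dy ∧ dz + (3*z) dx ∧ dy ∧ dw + (-x) dx ∧ dz ∧ dw.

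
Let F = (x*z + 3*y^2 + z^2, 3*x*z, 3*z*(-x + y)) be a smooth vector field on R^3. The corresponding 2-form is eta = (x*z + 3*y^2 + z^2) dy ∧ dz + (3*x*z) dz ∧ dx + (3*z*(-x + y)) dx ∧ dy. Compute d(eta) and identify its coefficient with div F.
d(eta) = (-3*x + 3*y + z) dx ∧ dy ∧ dz; div F = -3*x + 3*y + z

For a 2-form in R^3 of the form above, applying d gives a 3-form with coefficient ∂P/∂x + ∂Q/∂y + ∂R/∂z:
  ∂P/∂x = z
  ∂Q/∂y = 0
  ∂R/∂z = -3*x + 3*y
Sum = -3*x + 3*y + z, which is exactly div F.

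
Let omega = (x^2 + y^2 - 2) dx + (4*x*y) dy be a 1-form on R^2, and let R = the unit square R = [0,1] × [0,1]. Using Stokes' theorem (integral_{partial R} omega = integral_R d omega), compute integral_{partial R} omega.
integral_(partial R) omega = 1

Stokes: integral_partial_R omega = integral_R d omega with d omega = (∂Q/∂x - ∂P/∂y) dx ∧ dy.
  ∂Q/∂x = 4*y
  ∂P/∂y = 2*y
  integrand = ∂Q/∂x - ∂P/∂y = 2*y.
Integrating over R: integral_0^1 integral_0^1 (2*y) dx dy = 1.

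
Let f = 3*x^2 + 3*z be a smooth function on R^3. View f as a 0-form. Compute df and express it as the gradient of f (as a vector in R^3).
df = (6*x) dx + (0) dy + (3) dz; grad f = (6*x, 0, 3)

For a 0-form f, d f = (∂f/∂x) dx + (∂f/∂y) dy + (∂f/∂z) dz. The components of the vector representation are exactly the entries of grad f in Cartesian coordinates:
  ∂f/∂x = 6*x
  ∂f/∂y = 0
  ∂f/∂z = 3.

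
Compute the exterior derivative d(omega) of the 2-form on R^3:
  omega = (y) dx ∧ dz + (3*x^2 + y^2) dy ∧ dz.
d(omega) = (6*x - 1) dx ∧ dy ∧ dz

For a 2-form omega = sum_{i<j} g_{ij} dx_i ∧ dx_j, the exterior derivative is
  d(omega) = sum_{i<j} d(g_{ij}) ∧ dx_i ∧ dx_j = sum_{i<j, k} (∂g_{ij}/∂x_k) dx_k ∧ dx_i ∧ dx_j.
Expand each term, using dx_k ∧ dx_i ∧ dx_j = sgn(permutation) dx_{(a)} ∧ dx_{(b)} ∧ dx_{(c)} with (a < b < c) sorted:
  d(y) includes (∂/∂y)(y) dy = (1) dy, which multiplied by dx ∧ dz gives (-1) dx ∧ dy ∧ dz
  d(3*x^2 + y^2) includes (∂/∂x)(3*x^2 + y^2) dx = (6*x) dx, which multiplied by dy ∧ dz gives (6*x) dx ∧ dy ∧ dz
Collecting like 3-forms: d(omega) = (6*x - 1) dx ∧ dy ∧ dz.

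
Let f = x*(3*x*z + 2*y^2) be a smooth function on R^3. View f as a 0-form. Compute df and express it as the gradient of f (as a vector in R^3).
df = (6*x*z + 2*y^2) dx + (4*x*y) dy + (3*x^2) dz; grad f = (6*x*z + 2*y^2, 4*x*y, 3*x^2)

For a 0-form f, d f = (∂f/∂x) dx + (∂f/∂y) dy + (∂f/∂z) dz. The components of the vector representation are exactly the entries of grad f in Cartesian coordinates:
  ∂f/∂x = 6*x*z + 2*y^2
  ∂f/∂y = 4*x*y
  ∂f/∂z = 3*x^2.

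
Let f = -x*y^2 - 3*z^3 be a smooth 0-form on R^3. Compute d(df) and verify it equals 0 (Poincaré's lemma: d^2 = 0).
d(df) = 0

Step 1: df = sum_i (∂f/∂x_i) dx_i = (-y^2) dx + (-2*x*y) dy + (-9*z^2) dz.
Step 2: Apply d again. Using the 1-form formula, the coefficient of dx ∧ dy in d(df) is ∂^2 f/∂x ∂y - ∂^2 f/∂y ∂x = (-2*y) - (-2*y) = 0 (equality of mixed partials for smooth f).
Similarly for dx ∧ dz and dy ∧ dz — all coefficients vanish. So d(df) = 0.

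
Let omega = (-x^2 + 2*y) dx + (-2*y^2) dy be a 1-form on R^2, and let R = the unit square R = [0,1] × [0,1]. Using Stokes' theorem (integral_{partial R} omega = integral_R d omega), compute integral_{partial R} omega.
integral_(partial R) omega = -2

Stokes: integral_partial_R omega = integral_R d omega with d omega = (∂Q/∂x - ∂P/∂y) dx ∧ dy.
  ∂Q/∂x = 0
  ∂P/∂y = 2
  integrand = ∂Q/∂x - ∂P/∂y = -2.
Integrating over R: integral_0^1 integral_0^1 (-2) dx dy = -2.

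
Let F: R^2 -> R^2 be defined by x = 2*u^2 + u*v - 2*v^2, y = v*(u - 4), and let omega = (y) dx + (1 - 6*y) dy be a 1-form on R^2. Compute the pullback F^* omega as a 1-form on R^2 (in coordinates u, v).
F^* omega = (v*(4*u^2 - 5*u*v - 16*u + 20*v + 1)) du + (-5*u^2*v - 4*u*v^2 + 44*u*v + u + 16*v^2 - 96*v - 4) dv

Using F^*(f dg) = (f ∘ F) d(g ∘ F), substitute each coordinate x_i by F_i(u, v) in f_i, and replace dx_i by d F_i = (∂F_i/∂u) du + (∂F_i/∂v) dv.
  For the x component: f_1(F) = v*(u - 4); d F_1 = (4*u + v) du + (u - 4*v) dv
  For the y component: f_2(F) = -6*u*v + 24*v + 1; d F_2 = (v) du + (u - 4) dv
Combining and collecting du, dv coefficients:
  coeff of du: v*(4*u^2 - 5*u*v - 16*u + 20*v + 1)
  coeff of dv: -5*u^2*v - 4*u*v^2 + 44*u*v + u + 16*v^2 - 96*v - 4
F^* omega = (v*(4*u^2 - 5*u*v - 16*u + 20*v + 1)) du + (-5*u^2*v - 4*u*v^2 + 44*u*v + u + 16*v^2 - 96*v - 4) dv.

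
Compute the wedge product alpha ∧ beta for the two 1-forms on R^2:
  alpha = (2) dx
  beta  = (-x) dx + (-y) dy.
alpha ∧ beta = (-2*y) dx ∧ dy

Distribute the wedge, using dx_i ∧ dx_j = -dx_j ∧ dx_i and dx_i ∧ dx_i = 0. For each pair (i, j) with i < j, the coefficient of dx_i ∧ dx_j in alpha ∧ beta is (alpha_i * beta_j - alpha_j * beta_i). Collecting: alpha ∧ beta = (-2*y) dx ∧ dy.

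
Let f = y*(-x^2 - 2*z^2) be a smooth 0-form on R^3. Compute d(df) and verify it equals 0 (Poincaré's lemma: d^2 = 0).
d(df) = 0

Step 1: df = sum_i (∂f/∂x_i) dx_i = (-2*x*y) dx + (-x^2 - 2*z^2) dy + (-4*y*z) dz.
Step 2: Apply d again. Using the 1-form formula, the coefficient of dx ∧ dy in d(df) is ∂^2 f/∂x ∂y - ∂^2 f/∂y ∂x = (-2*x) - (-2*x) = 0 (equality of mixed partials for smooth f).
Similarly for dx ∧ dz and dy ∧ dz — all coefficients vanish. So d(df) = 0.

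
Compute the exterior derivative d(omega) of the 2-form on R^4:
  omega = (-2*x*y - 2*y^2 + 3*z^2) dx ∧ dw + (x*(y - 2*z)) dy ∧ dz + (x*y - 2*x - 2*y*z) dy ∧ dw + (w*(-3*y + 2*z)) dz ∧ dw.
d(omega) = (2*x + 5*y - 2) dx ∧ dy ∧ dw + (-6*z) dx ∧ dz ∧ dw + (y - 2*z) dx ∧ dy ∧ dz + (-3*w + 2*y) dy ∧ dz ∧ dw

For a 2-form omega = sum_{i<j} g_{ij} dx_i ∧ dx_j, the exterior derivative is
  d(omega) = sum_{i<j} d(g_{ij}) ∧ dx_i ∧ dx_j = sum_{i<j, k} (∂g_{ij}/∂x_k) dx_k ∧ dx_i ∧ dx_j.
Expand each term, using dx_k ∧ dx_i ∧ dx_j = sgn(permutation) dx_{(a)} ∧ dx_{(b)} ∧ dx_{(c)} with (a < b < c) sorted:
  d(-2*x*y - 2*y^2 + 3*z^2) includes (∂/∂y)(-2*x*y - 2*y^2 + 3*z^2) dy = (-2*x - 4*y) dy, which multiplied by dx ∧ dw gives (2*x + 4*y) dx ∧ dy ∧ dw
  d(-2*x*y - 2*y^2 + 3*z^2) includes (∂/∂z)(-2*x*y - 2*y^2 + 3*z^2) dz = (6*z) dz, which multiplied by dx ∧ dw gives (-6*z) dx ∧ dz ∧ dw
  d(x*(y - 2*z)) includes (∂/∂x)(x*(y - 2*z)) dx = (y - 2*z) dx, which multiplied by dy ∧ dz gives (y - 2*z) dx ∧ dy ∧ dz
  d(x*y - 2*x - 2*y*z) includes (∂/∂x)(x*y - 2*x - 2*y*z) dx = (y - 2) dx, which multiplied by dy ∧ dw gives (y - 2) dx ∧ dy ∧ dw
  d(x*y - 2*x - 2*y*z) includes (∂/∂z)(x*y - 2*x - 2*y*z) dz = (-2*y) dz, which multiplied by dy ∧ dw gives (2*y) dy ∧ dz ∧ dw
  d(w*(-3*y + 2*z)) includes (∂/∂y)(w*(-3*y + 2*z)) dy = (-3*w) dy, which multiplied by dz ∧ dw gives (-3*w) dy ∧ dz ∧ dw
Collecting like 3-forms: d(omega) = (2*x + 5*y - 2) dx ∧ dy ∧ dw + (-6*z) dx ∧ dz ∧ dw + (y - 2*z) dx ∧ dy ∧ dz + (-3*w + 2*y) dy ∧ dz ∧ dw.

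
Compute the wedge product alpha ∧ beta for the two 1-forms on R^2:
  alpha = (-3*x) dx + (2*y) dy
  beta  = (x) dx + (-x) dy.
alpha ∧ beta = (x*(3*x - 2*y)) dx ∧ dy

Distribute the wedge, using dx_i ∧ dx_j = -dx_j ∧ dx_i and dx_i ∧ dx_i = 0. For each pair (i, j) with i < j, the coefficient of dx_i ∧ dx_j in alpha ∧ beta is (alpha_i * beta_j - alpha_j * beta_i). Collecting: alpha ∧ beta = (x*(3*x - 2*y)) dx ∧ dy.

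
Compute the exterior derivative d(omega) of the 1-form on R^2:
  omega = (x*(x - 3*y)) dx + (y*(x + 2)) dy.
d(omega) = (3*x + y) dx ∧ dy

For a 1-form omega = sum_i f_i dx_i, the exterior derivative is
  d(omega) = sum_{i < j} (∂f_j/∂x_i - ∂f_i/∂x_j) dx_i ∧ dx_j.
  coefficient of dx ∧ dy: ∂f_2/∂x - ∂f_1/∂y = ∂(y*(x + 2))/∂x - ∂(x*(x - 3*y))/∂y = 3*x + y
Assembling: d(omega) = (3*x + y) dx ∧ dy.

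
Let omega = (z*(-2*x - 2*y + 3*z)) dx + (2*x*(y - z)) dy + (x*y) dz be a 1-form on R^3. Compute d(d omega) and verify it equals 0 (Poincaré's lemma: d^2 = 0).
d(d omega) = 0

Step 1: d omega = sum_{i<j} (∂f_j/∂x_i - ∂f_i/∂x_j) dx_i ∧ dx_j:
  coeff of dx ∧ dy: 2*y
  coeff of dx ∧ dz: 2*x + 3*y - 6*z
  coeff of dy ∧ dz: 3*x
Step 2: Apply d again to each 2-form coefficient. The only possible 3-form in R^3 is dx ∧ dy ∧ dz, with coefficient
  ∂(coeff of dy∧dz)/∂x - ∂(coeff of dx∧dz)/∂y + ∂(coeff of dx∧dy)/∂z
  = ∂/∂x (3*x) - ∂/∂y (2*x + 3*y - 6*z) + ∂/∂z (2*y).
Each of these terms simplifies to sums of mixed partials that cancel in pairs. The result is 0 (by equality of mixed partials for smooth functions — Schwarz / Clairaut).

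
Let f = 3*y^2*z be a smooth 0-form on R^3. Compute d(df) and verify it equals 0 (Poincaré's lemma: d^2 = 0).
d(df) = 0

Step 1: df = sum_i (∂f/∂x_i) dx_i = (0) dx + (6*y*z) dy + (3*y^2) dz.
Step 2: Apply d again. Using the 1-form formula, the coefficient of dx ∧ dy in d(df) is ∂^2 f/∂x ∂y - ∂^2 f/∂y ∂x = (0) - (0) = 0 (equality of mixed partials for smooth f).
Similarly for dx ∧ dz and dy ∧ dz — all coefficients vanish. So d(df) = 0.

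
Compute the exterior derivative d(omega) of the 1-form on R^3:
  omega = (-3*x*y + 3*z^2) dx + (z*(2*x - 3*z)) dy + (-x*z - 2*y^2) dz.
d(omega) = (3*x + 2*z) dx ∧ dy + (-7*z) dx ∧ dz + (-2*x - 4*y + 6*z) dy ∧ dz

For a 1-form omega = sum_i f_i dx_i, the exterior derivative is
  d(omega) = sum_{i < j} (∂f_j/∂x_i - ∂f_i/∂x_j) dx_i ∧ dx_j.
  coefficient of dx ∧ dy: ∂f_2/∂x - ∂f_1/∂y = ∂(z*(2*x - 3*z))/∂x - ∂(-3*x*y + 3*z^2)/∂y = 3*x + 2*z
  coefficient of dx ∧ dz: ∂f_3/∂x - ∂f_1/∂z = ∂(-x*z - 2*y^2)/∂x - ∂(-3*x*y + 3*z^2)/∂z = -7*z
  coefficient of dy ∧ dz: ∂f_3/∂y - ∂f_2/∂z = ∂(-x*z - 2*y^2)/∂y - ∂(z*(2*x - 3*z))/∂z = -2*x - 4*y + 6*z
Assembling: d(omega) = (3*x + 2*z) dx ∧ dy + (-7*z) dx ∧ dz + (-2*x - 4*y + 6*z) dy ∧ dz.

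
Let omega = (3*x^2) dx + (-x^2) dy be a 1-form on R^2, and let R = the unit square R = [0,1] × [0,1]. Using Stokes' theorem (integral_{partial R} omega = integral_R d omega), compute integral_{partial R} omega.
integral_(partial R) omega = -1

Stokes: integral_partial_R omega = integral_R d omega with d omega = (∂Q/∂x - ∂P/∂y) dx ∧ dy.
  ∂Q/∂x = -2*x
  ∂P/∂y = 0
  integrand = ∂Q/∂x - ∂P/∂y = -2*x.
Integrating over R: integral_0^1 integral_0^1 (-2*x) dx dy = -1.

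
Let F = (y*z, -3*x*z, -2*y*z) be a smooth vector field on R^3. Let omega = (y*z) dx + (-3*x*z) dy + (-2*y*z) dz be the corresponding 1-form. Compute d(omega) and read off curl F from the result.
d(omega) = (3*x - 2*z) dy ∧ dz + (y) dz ∧ dx + (-4*z) dx ∧ dy; curl F = (3*x - 2*z, y, -4*z)

d omega = sum_{i<j} (∂f_j/∂x_i - ∂f_i/∂x_j) dx_i ∧ dx_j. Under the identification (dy ∧ dz, dz ∧ dx, dx ∧ dy) ↔ (e_x, e_y, e_z), the coefficients are exactly the components of curl F. Compute:
  ∂R/∂y - ∂Q/∂z = (-2*z) - (-3*x) = 3*x - 2*z
  ∂P/∂z - ∂R/∂x = (y) - (0) = y
  ∂Q/∂x - ∂P/∂y = (-3*z) - (z) = -4*z.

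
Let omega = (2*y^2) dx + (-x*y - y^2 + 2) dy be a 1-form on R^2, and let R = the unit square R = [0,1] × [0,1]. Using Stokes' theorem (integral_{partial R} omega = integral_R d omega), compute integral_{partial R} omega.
integral_(partial R) omega = -5/2

Stokes: integral_partial_R omega = integral_R d omega with d omega = (∂Q/∂x - ∂P/∂y) dx ∧ dy.
  ∂Q/∂x = -y
  ∂P/∂y = 4*y
  integrand = ∂Q/∂x - ∂P/∂y = -5*y.
Integrating over R: integral_0^1 integral_0^1 (-5*y) dx dy = -5/2.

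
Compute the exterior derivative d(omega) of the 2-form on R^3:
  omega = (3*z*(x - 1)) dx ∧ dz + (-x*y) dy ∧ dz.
d(omega) = (-y) dx ∧ dy ∧ dz

For a 2-form omega = sum_{i<j} g_{ij} dx_i ∧ dx_j, the exterior derivative is
  d(omega) = sum_{i<j} d(g_{ij}) ∧ dx_i ∧ dx_j = sum_{i<j, k} (∂g_{ij}/∂x_k) dx_k ∧ dx_i ∧ dx_j.
Expand each term, using dx_k ∧ dx_i ∧ dx_j = sgn(permutation) dx_{(a)} ∧ dx_{(b)} ∧ dx_{(c)} with (a < b < c) sorted:
  d(-x*y) includes (∂/∂x)(-x*y) dx = (-y) dx, which multiplied by dy ∧ dz gives (-y) dx ∧ dy ∧ dz
Collecting like 3-forms: d(omega) = (-y) dx ∧ dy ∧ dz.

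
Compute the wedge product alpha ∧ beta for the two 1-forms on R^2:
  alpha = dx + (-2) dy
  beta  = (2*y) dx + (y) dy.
alpha ∧ beta = (5*y) dx ∧ dy

Distribute the wedge, using dx_i ∧ dx_j = -dx_j ∧ dx_i and dx_i ∧ dx_i = 0. For each pair (i, j) with i < j, the coefficient of dx_i ∧ dx_j in alpha ∧ beta is (alpha_i * beta_j - alpha_j * beta_i). Collecting: alpha ∧ beta = (5*y) dx ∧ dy.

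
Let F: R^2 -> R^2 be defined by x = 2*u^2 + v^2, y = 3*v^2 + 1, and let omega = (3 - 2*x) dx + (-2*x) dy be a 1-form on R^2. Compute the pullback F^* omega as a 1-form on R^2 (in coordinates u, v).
F^* omega = (4*u*(-4*u^2 - 2*v^2 + 3)) du + (2*v*(-16*u^2 - 8*v^2 + 3)) dv

Using F^*(f dg) = (f ∘ F) d(g ∘ F), substitute each coordinate x_i by F_i(u, v) in f_i, and replace dx_i by d F_i = (∂F_i/∂u) du + (∂F_i/∂v) dv.
  For the x component: f_1(F) = -4*u^2 - 2*v^2 + 3; d F_1 = (4*u) du + (2*v) dv
  For the y component: f_2(F) = -4*u^2 - 2*v^2; d F_2 = (0) du + (6*v) dv
Combining and collecting du, dv coefficients:
  coeff of du: 4*u*(-4*u^2 - 2*v^2 + 3)
  coeff of dv: 2*v*(-16*u^2 - 8*v^2 + 3)
F^* omega = (4*u*(-4*u^2 - 2*v^2 + 3)) du + (2*v*(-16*u^2 - 8*v^2 + 3)) dv.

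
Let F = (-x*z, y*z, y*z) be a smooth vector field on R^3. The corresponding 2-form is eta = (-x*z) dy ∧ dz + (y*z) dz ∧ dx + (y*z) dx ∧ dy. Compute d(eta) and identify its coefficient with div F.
d(eta) = (y) dx ∧ dy ∧ dz; div F = y

For a 2-form in R^3 of the form above, applying d gives a 3-form with coefficient ∂P/∂x + ∂Q/∂y + ∂R/∂z:
  ∂P/∂x = -z
  ∂Q/∂y = z
  ∂R/∂z = y
Sum = y, which is exactly div F.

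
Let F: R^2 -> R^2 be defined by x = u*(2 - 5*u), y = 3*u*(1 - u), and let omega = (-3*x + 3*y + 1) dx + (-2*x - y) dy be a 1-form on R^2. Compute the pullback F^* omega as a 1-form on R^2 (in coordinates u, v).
F^* omega = (-138*u^3 + 63*u^2 - 25*u + 2) du

Using F^*(f dg) = (f ∘ F) d(g ∘ F), substitute each coordinate x_i by F_i(u, v) in f_i, and replace dx_i by d F_i = (∂F_i/∂u) du + (∂F_i/∂v) dv.
  For the x component: f_1(F) = 6*u^2 + 3*u + 1; d F_1 = (2 - 10*u) du + (0) dv
  For the y component: f_2(F) = u*(13*u - 7); d F_2 = (3 - 6*u) du + (0) dv
Combining and collecting du, dv coefficients:
  coeff of du: -138*u^3 + 63*u^2 - 25*u + 2
  coeff of dv: 0
F^* omega = (-138*u^3 + 63*u^2 - 25*u + 2) du.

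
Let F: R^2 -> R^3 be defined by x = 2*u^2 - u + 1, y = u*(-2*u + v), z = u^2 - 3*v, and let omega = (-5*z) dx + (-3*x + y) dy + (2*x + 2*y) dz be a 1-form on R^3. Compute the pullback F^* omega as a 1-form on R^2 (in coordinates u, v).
F^* omega = (12*u^3 - 8*u^2*v - 11*u^2 + u*v^2 + 63*u*v + 16*u - 18*v) du + (-8*u^3 + u^2*v + 3*u^2 - 6*u*v + 3*u - 6) dv

Using F^*(f dg) = (f ∘ F) d(g ∘ F), substitute each coordinate x_i by F_i(u, v) in f_i, and replace dx_i by d F_i = (∂F_i/∂u) du + (∂F_i/∂v) dv.
  For the x component: f_1(F) = -5*u^2 + 15*v; d F_1 = (4*u - 1) du + (0) dv
  For the y component: f_2(F) = -8*u^2 + u*v + 3*u - 3; d F_2 = (-4*u + v) du + (u) dv
  For the z component: f_3(F) = 2*u*v - 2*u + 2; d F_3 = (2*u) du + (-3) dv
Combining and collecting du, dv coefficients:
  coeff of du: 12*u^3 - 8*u^2*v - 11*u^2 + u*v^2 + 63*u*v + 16*u - 18*v
  coeff of dv: -8*u^3 + u^2*v + 3*u^2 - 6*u*v + 3*u - 6
F^* omega = (12*u^3 - 8*u^2*v - 11*u^2 + u*v^2 + 63*u*v + 16*u - 18*v) du + (-8*u^3 + u^2*v + 3*u^2 - 6*u*v + 3*u - 6) dv.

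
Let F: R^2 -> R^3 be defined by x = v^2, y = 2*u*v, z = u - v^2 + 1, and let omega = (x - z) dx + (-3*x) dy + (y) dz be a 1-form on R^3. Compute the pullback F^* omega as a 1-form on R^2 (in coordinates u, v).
F^* omega = (2*v*(u - 3*v^2)) du + (2*v*(-5*u*v - u + 2*v^2 - 1)) dv

Using F^*(f dg) = (f ∘ F) d(g ∘ F), substitute each coordinate x_i by F_i(u, v) in f_i, and replace dx_i by d F_i = (∂F_i/∂u) du + (∂F_i/∂v) dv.
  For the x component: f_1(F) = -u + 2*v^2 - 1; d F_1 = (0) du + (2*v) dv
  For the y component: f_2(F) = -3*v^2; d F_2 = (2*v) du + (2*u) dv
  For the z component: f_3(F) = 2*u*v; d F_3 = (1) du + (-2*v) dv
Combining and collecting du, dv coefficients:
  coeff of du: 2*v*(u - 3*v^2)
  coeff of dv: 2*v*(-5*u*v - u + 2*v^2 - 1)
F^* omega = (2*v*(u - 3*v^2)) du + (2*v*(-5*u*v - u + 2*v^2 - 1)) dv.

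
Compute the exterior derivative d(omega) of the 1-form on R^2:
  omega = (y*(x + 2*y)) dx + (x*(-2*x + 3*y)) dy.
d(omega) = (-5*x - y) dx ∧ dy

For a 1-form omega = sum_i f_i dx_i, the exterior derivative is
  d(omega) = sum_{i < j} (∂f_j/∂x_i - ∂f_i/∂x_j) dx_i ∧ dx_j.
  coefficient of dx ∧ dy: ∂f_2/∂x - ∂f_1/∂y = ∂(x*(-2*x + 3*y))/∂x - ∂(y*(x + 2*y))/∂y = -5*x - y
Assembling: d(omega) = (-5*x - y) dx ∧ dy.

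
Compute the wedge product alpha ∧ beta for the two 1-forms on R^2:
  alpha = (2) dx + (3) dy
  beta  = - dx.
alpha ∧ beta = (3) dx ∧ dy

Distribute the wedge, using dx_i ∧ dx_j = -dx_j ∧ dx_i and dx_i ∧ dx_i = 0. For each pair (i, j) with i < j, the coefficient of dx_i ∧ dx_j in alpha ∧ beta is (alpha_i * beta_j - alpha_j * beta_i). Collecting: alpha ∧ beta = (3) dx ∧ dy.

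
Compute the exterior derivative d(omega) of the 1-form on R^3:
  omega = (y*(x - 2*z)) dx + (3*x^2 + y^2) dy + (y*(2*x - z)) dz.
d(omega) = (5*x + 2*z) dx ∧ dy + (4*y) dx ∧ dz + (2*x - z) dy ∧ dz

For a 1-form omega = sum_i f_i dx_i, the exterior derivative is
  d(omega) = sum_{i < j} (∂f_j/∂x_i - ∂f_i/∂x_j) dx_i ∧ dx_j.
  coefficient of dx ∧ dy: ∂f_2/∂x - ∂f_1/∂y = ∂(3*x^2 + y^2)/∂x - ∂(y*(x - 2*z))/∂y = 5*x + 2*z
  coefficient of dx ∧ dz: ∂f_3/∂x - ∂f_1/∂z = ∂(y*(2*x - z))/∂x - ∂(y*(x - 2*z))/∂z = 4*y
  coefficient of dy ∧ dz: ∂f_3/∂y - ∂f_2/∂z = ∂(y*(2*x - z))/∂y - ∂(3*x^2 + y^2)/∂z = 2*x - z
Assembling: d(omega) = (5*x + 2*z) dx ∧ dy + (4*y) dx ∧ dz + (2*x - z) dy ∧ dz.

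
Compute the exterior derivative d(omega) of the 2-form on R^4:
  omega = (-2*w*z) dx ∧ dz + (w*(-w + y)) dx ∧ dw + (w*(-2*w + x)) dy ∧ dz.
d(omega) = (-2*z) dx ∧ dz ∧ dw + (-w) dx ∧ dy ∧ dw + (w) dx ∧ dy ∧ dz + (-4*w + x) dy ∧ dz ∧ dw

For a 2-form omega = sum_{i<j} g_{ij} dx_i ∧ dx_j, the exterior derivative is
  d(omega) = sum_{i<j} d(g_{ij}) ∧ dx_i ∧ dx_j = sum_{i<j, k} (∂g_{ij}/∂x_k) dx_k ∧ dx_i ∧ dx_j.
Expand each term, using dx_k ∧ dx_i ∧ dx_j = sgn(permutation) dx_{(a)} ∧ dx_{(b)} ∧ dx_{(c)} with (a < b < c) sorted:
  d(-2*w*z) includes (∂/∂w)(-2*w*z) dw = (-2*z) dw, which multiplied by dx ∧ dz gives (-2*z) dx ∧ dz ∧ dw
  d(w*(-w + y)) includes (∂/∂y)(w*(-w + y)) dy = (w) dy, which multiplied by dx ∧ dw gives (-w) dx ∧ dy ∧ dw
  d(w*(-2*w + x)) includes (∂/∂x)(w*(-2*w + x)) dx = (w) dx, which multiplied by dy ∧ dz gives (w) dx ∧ dy ∧ dz
  d(w*(-2*w + x)) includes (∂/∂w)(w*(-2*w + x)) dw = (-4*w + x) dw, which multiplied by dy ∧ dz gives (-4*w + x) dy ∧ dz ∧ dw
Collecting like 3-forms: d(omega) = (-2*z) dx ∧ dz ∧ dw + (-w) dx ∧ dy ∧ dw + (w) dx ∧ dy ∧ dz + (-4*w + x) dy ∧ dz ∧ dw.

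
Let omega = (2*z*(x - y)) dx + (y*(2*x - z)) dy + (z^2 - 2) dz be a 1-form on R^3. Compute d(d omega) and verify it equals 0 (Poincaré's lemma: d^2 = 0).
d(d omega) = 0

Step 1: d omega = sum_{i<j} (∂f_j/∂x_i - ∂f_i/∂x_j) dx_i ∧ dx_j:
  coeff of dx ∧ dy: 2*y + 2*z
  coeff of dx ∧ dz: -2*x + 2*y
  coeff of dy ∧ dz: y
Step 2: Apply d again to each 2-form coefficient. The only possible 3-form in R^3 is dx ∧ dy ∧ dz, with coefficient
  ∂(coeff of dy∧dz)/∂x - ∂(coeff of dx∧dz)/∂y + ∂(coeff of dx∧dy)/∂z
  = ∂/∂x (y) - ∂/∂y (-2*x + 2*y) + ∂/∂z (2*y + 2*z).
Each of these terms simplifies to sums of mixed partials that cancel in pairs. The result is 0 (by equality of mixed partials for smooth functions — Schwarz / Clairaut).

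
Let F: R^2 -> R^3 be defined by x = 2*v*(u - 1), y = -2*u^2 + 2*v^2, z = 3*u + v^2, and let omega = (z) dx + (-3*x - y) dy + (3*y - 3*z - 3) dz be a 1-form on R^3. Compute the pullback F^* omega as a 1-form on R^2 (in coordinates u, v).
F^* omega = (-8*u^3 + 24*u^2*v - 18*u^2 + 8*u*v^2 - 18*u*v - 27*u + 2*v^3 + 9*v^2 - 9) du + (-4*u^2*v + 6*u^2 - 22*u*v^2 - 18*u*v - 6*u - 2*v^3 + 22*v^2 - 6*v) dv

Using F^*(f dg) = (f ∘ F) d(g ∘ F), substitute each coordinate x_i by F_i(u, v) in f_i, and replace dx_i by d F_i = (∂F_i/∂u) du + (∂F_i/∂v) dv.
  For the x component: f_1(F) = 3*u + v^2; d F_1 = (2*v) du + (2*u - 2) dv
  For the y component: f_2(F) = 2*u^2 - 6*u*v - 2*v^2 + 6*v; d F_2 = (-4*u) du + (4*v) dv
  For the z component: f_3(F) = -6*u^2 - 9*u + 3*v^2 - 3; d F_3 = (3) du + (2*v) dv
Combining and collecting du, dv coefficients:
  coeff of du: -8*u^3 + 24*u^2*v - 18*u^2 + 8*u*v^2 - 18*u*v - 27*u + 2*v^3 + 9*v^2 - 9
  coeff of dv: -4*u^2*v + 6*u^2 - 22*u*v^2 - 18*u*v - 6*u - 2*v^3 + 22*v^2 - 6*v
F^* omega = (-8*u^3 + 24*u^2*v - 18*u^2 + 8*u*v^2 - 18*u*v - 27*u + 2*v^3 + 9*v^2 - 9) du + (-4*u^2*v + 6*u^2 - 22*u*v^2 - 18*u*v - 6*u - 2*v^3 + 22*v^2 - 6*v) dv.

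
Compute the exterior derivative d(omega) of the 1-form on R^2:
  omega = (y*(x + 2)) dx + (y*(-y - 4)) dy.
d(omega) = (-x - 2) dx ∧ dy

For a 1-form omega = sum_i f_i dx_i, the exterior derivative is
  d(omega) = sum_{i < j} (∂f_j/∂x_i - ∂f_i/∂x_j) dx_i ∧ dx_j.
  coefficient of dx ∧ dy: ∂f_2/∂x - ∂f_1/∂y = ∂(y*(-y - 4))/∂x - ∂(y*(x + 2))/∂y = -x - 2
Assembling: d(omega) = (-x - 2) dx ∧ dy.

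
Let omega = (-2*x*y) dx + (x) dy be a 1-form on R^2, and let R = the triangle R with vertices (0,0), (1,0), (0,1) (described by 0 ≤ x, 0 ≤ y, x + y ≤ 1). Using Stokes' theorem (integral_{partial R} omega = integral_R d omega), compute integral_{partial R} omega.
integral_(partial R) omega = 5/6

Stokes: integral_partial_R omega = integral_R d omega with d omega = (∂Q/∂x - ∂P/∂y) dx ∧ dy.
  ∂Q/∂x = 1
  ∂P/∂y = -2*x
  integrand = ∂Q/∂x - ∂P/∂y = 2*x + 1.
Integrating over R: integral_0^1 integral_0^{1-x} (2*x + 1) dy dx = 5/6.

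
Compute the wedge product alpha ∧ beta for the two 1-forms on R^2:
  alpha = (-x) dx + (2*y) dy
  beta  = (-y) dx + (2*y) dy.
alpha ∧ beta = (2*y*(-x + y)) dx ∧ dy

Distribute the wedge, using dx_i ∧ dx_j = -dx_j ∧ dx_i and dx_i ∧ dx_i = 0. For each pair (i, j) with i < j, the coefficient of dx_i ∧ dx_j in alpha ∧ beta is (alpha_i * beta_j - alpha_j * beta_i). Collecting: alpha ∧ beta = (2*y*(-x + y)) dx ∧ dy.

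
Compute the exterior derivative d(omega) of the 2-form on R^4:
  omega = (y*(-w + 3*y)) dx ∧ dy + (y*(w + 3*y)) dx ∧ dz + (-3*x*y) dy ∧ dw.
d(omega) = (-4*y) dx ∧ dy ∧ dw + (-w - 6*y) dx ∧ dy ∧ dz + (y) dx ∧ dz ∧ dw

For a 2-form omega = sum_{i<j} g_{ij} dx_i ∧ dx_j, the exterior derivative is
  d(omega) = sum_{i<j} d(g_{ij}) ∧ dx_i ∧ dx_j = sum_{i<j, k} (∂g_{ij}/∂x_k) dx_k ∧ dx_i ∧ dx_j.
Expand each term, using dx_k ∧ dx_i ∧ dx_j = sgn(permutation) dx_{(a)} ∧ dx_{(b)} ∧ dx_{(c)} with (a < b < c) sorted:
  d(y*(-w + 3*y)) includes (∂/∂w)(y*(-w + 3*y)) dw = (-y) dw, which multiplied by dx ∧ dy gives (-y) dx ∧ dy ∧ dw
  d(y*(w + 3*y)) includes (∂/∂y)(y*(w + 3*y)) dy = (w + 6*y) dy, which multiplied by dx ∧ dz gives (-w - 6*y) dx ∧ dy ∧ dz
  d(y*(w + 3*y)) includes (∂/∂w)(y*(w + 3*y)) dw = (y) dw, which multiplied by dx ∧ dz gives (y) dx ∧ dz ∧ dw
  d(-3*x*y) includes (∂/∂x)(-3*x*y) dx = (-3*y) dx, which multiplied by dy ∧ dw gives (-3*y) dx ∧ dy ∧ dw
Collecting like 3-forms: d(omega) = (-4*y) dx ∧ dy ∧ dw + (-w - 6*y) dx ∧ dy ∧ dz + (y) dx ∧ dz ∧ dw.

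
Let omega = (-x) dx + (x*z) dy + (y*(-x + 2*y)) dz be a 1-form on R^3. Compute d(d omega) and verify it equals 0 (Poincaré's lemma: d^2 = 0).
d(d omega) = 0

Step 1: d omega = sum_{i<j} (∂f_j/∂x_i - ∂f_i/∂x_j) dx_i ∧ dx_j:
  coeff of dx ∧ dy: z
  coeff of dx ∧ dz: -y
  coeff of dy ∧ dz: -2*x + 4*y
Step 2: Apply d again to each 2-form coefficient. The only possible 3-form in R^3 is dx ∧ dy ∧ dz, with coefficient
  ∂(coeff of dy∧dz)/∂x - ∂(coeff of dx∧dz)/∂y + ∂(coeff of dx∧dy)/∂z
  = ∂/∂x (-2*x + 4*y) - ∂/∂y (-y) + ∂/∂z (z).
Each of these terms simplifies to sums of mixed partials that cancel in pairs. The result is 0 (by equality of mixed partials for smooth functions — Schwarz / Clairaut).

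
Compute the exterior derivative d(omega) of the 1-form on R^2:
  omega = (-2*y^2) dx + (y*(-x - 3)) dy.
d(omega) = (3*y) dx ∧ dy

For a 1-form omega = sum_i f_i dx_i, the exterior derivative is
  d(omega) = sum_{i < j} (∂f_j/∂x_i - ∂f_i/∂x_j) dx_i ∧ dx_j.
  coefficient of dx ∧ dy: ∂f_2/∂x - ∂f_1/∂y = ∂(y*(-x - 3))/∂x - ∂(-2*y^2)/∂y = 3*y
Assembling: d(omega) = (3*y) dx ∧ dy.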